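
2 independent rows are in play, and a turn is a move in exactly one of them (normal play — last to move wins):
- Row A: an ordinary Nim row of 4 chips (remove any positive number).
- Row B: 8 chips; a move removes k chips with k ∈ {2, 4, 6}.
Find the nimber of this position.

Row A is a plain Nim row of size 4, so its Grundy value is 4.
Grundy values for row B (subtraction set {2, 4, 6}):
g(0) = mex{} = 0
g(1) = mex{} = 0
g(2) = mex{0} = 1
g(3) = mex{0} = 1
g(4) = mex{0,1} = 2
g(5) = mex{0,1} = 2
g(6) = mex{0,1,2} = 3
g(7) = mex{0,1,2} = 3
g(8) = mex{1,2,3} = 0
So g(8) = 0.
The value of a disjunctive sum is the nim-sum of the parts.
Combined value = 4 ⊕ 0 = 4.

4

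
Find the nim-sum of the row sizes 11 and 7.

Nim-sum: 11 ⊕ 7 = 12.

12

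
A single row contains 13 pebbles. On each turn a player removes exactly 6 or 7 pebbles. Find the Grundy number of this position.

0

Build the Grundy sequence with g(k) = mex{g(k−s) : s ∈ {6, 7}, s ≤ k}:
k:     0  1  2  3  4  5  6  7  8  9 10 11 12 13
g(k):  0  0  0  0  0  0  1  1  1  1  1  1  2  0
So g(13) = 0.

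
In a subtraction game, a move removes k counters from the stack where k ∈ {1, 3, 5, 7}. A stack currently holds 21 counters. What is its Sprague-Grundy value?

1

Compute g(0), g(1), … for moves {1, 3, 5, 7}:
k:     0  1  2  3  4  5  6  7  8  9 10 11 12 13 14 15 16 17 18 19 20 21
g(k):  0  1  0  1  0  1  0  1  0  1  0  1  0  1  0  1  0  1  0  1  0  1
So g(21) = 1.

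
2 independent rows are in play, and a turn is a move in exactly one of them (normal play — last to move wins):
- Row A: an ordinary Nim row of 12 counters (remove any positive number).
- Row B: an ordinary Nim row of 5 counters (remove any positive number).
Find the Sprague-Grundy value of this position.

9

Row A is a plain Nim row of size 12, so its Grundy value is 12.
Row B is a plain Nim row of size 5, so its Grundy value is 5.
The value of a disjunctive sum is the nim-sum of the parts.
Combined value = 12 XOR 5 = 9.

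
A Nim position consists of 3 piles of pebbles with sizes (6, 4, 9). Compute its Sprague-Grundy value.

11

Write each in binary and XOR column by column:
  0110  (6)
  0100  (4)
  1001  (9)
  ----
  1011  (11)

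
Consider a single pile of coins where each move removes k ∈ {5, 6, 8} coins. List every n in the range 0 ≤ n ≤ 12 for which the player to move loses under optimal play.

Compute g(0), g(1), … for moves {5, 6, 8}:
k:     0  1  2  3  4  5  6  7  8  9 10 11 12
g(k):  0  0  0  0  0  1  1  1  1  1  2  2  2
The P-positions (g = 0) in 0..12 are 0, 1, 2, 3, 4.

0, 1, 2, 3, 4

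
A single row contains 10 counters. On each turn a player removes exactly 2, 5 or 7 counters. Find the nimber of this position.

Compute g(0), g(1), … for moves {2, 5, 7}:
k:     0  1  2  3  4  5  6  7  8  9 10
g(k):  0  0  1  1  0  2  1  3  2  2  0
So g(10) = 0.

0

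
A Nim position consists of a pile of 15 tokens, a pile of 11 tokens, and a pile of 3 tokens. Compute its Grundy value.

7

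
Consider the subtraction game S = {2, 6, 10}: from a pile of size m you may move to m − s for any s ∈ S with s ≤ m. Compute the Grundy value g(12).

0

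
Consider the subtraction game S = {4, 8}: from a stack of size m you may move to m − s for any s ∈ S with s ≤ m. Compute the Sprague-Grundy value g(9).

Grundy values for subtraction set {4, 8}:
g(0) = mex{} = 0
g(1) = mex{} = 0
g(2) = mex{} = 0
g(3) = mex{} = 0
g(4) = mex{0} = 1
g(5) = mex{0} = 1
g(6) = mex{0} = 1
g(7) = mex{0} = 1
g(8) = mex{0,1} = 2
g(9) = mex{0,1} = 2
So g(9) = 2.

2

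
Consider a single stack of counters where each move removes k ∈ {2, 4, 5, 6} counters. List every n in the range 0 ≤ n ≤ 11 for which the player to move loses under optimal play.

0, 1, 8, 9

Build the Grundy sequence with g(k) = mex{g(k−s) : s ∈ {2, 4, 5, 6}, s ≤ k}:
k:     0  1  2  3  4  5  6  7  8  9 10 11
g(k):  0  0  1  1  2  2  3  3  0  0  1  1
The P-positions (g = 0) in 0..11 are 0, 1, 8, 9.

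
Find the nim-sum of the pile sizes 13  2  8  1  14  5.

13

In binary:
  1101  (13)
  0010  (2)
  1000  (8)
  0001  (1)
  1110  (14)
  0101  (5)
  ----
  1101  (13)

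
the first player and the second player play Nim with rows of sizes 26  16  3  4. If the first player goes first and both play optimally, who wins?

the first player wins

In binary:
  11010  (26)
  10000  (16)
  00011  (3)
  00100  (4)
  -----
  01101  (13)
The nim-sum is 13 ≠ 0, so this is an N-position: the player to move can win; the first player has a winning move.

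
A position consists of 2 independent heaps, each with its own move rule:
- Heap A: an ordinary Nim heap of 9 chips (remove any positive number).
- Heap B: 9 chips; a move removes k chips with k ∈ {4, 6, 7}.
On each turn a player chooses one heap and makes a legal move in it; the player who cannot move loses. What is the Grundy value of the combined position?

11

Heap A is a plain Nim heap of size 9, so its Grundy value is 9.
For heap B, compute g(0), g(1), … with moves {4, 6, 7}:
g(0) = mex{} = 0
g(1) = mex{} = 0
g(2) = mex{} = 0
g(3) = mex{} = 0
g(4) = mex{0} = 1
g(5) = mex{0} = 1
g(6) = mex{0} = 1
g(7) = mex{0} = 1
g(8) = mex{0,1} = 2
g(9) = mex{0,1} = 2
So g(9) = 2.
By the Sprague-Grundy theorem, the Grundy value of a sum of independent games is the XOR of the component values.
Combined value = 9 ⊕ 2 = 11.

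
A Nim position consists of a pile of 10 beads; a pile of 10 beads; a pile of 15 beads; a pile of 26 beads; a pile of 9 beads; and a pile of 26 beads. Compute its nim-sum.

6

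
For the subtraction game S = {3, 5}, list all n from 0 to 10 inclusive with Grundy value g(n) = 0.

0, 1, 2, 8, 9, 10

Grundy values for subtraction set {3, 5}:
k:     0  1  2  3  4  5  6  7  8  9 10
g(k):  0  0  0  1  1  1  2  2  0  0  0
The P-positions (g = 0) in 0..10 are 0, 1, 2, 8, 9, 10.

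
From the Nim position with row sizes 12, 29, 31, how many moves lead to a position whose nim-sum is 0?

3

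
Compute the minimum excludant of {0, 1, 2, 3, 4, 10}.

5

The values 0, 1, 2, 3, 4 are all present; 5 is the first non-negative integer missing from the set.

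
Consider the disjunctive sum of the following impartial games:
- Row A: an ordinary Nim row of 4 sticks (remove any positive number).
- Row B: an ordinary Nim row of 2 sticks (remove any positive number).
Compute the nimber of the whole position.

Row A is a plain Nim row of size 4, so its Grundy value is 4.
Row B is a plain Nim row of size 2, so its Grundy value is 2.
By the Sprague-Grundy theorem, the Grundy value of a sum of independent games is the XOR of the component values.
Combined value = 4 ⊕ 2 = 6.

6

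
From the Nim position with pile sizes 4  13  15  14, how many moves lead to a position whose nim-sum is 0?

3

Nim-sum: 4 XOR 13 XOR 15 XOR 14 = 8.
The overall nim-sum is X = 8. A pile of size p has a winning move iff p XOR X < p (reduce it to p XOR X).
  4: 4 XOR 8 = 12 ≥ 4 — no move.
  13: 13 XOR 8 = 5 < 13 — winning move (to 5).
  15: 15 XOR 8 = 7 < 15 — winning move (to 7).
  14: 14 XOR 8 = 6 < 14 — winning move (to 6).
That gives 3 winning moves.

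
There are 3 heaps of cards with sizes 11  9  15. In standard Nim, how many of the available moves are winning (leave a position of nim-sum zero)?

Nim-sum: 11 XOR 9 XOR 15 = 13.
The overall nim-sum is X = 13. A heap of size p has a winning move iff p XOR X < p (reduce it to p XOR X).
  11: 11 XOR 13 = 6 < 11 — winning move (to 6).
  9: 9 XOR 13 = 4 < 9 — winning move (to 4).
  15: 15 XOR 13 = 2 < 15 — winning move (to 2).
That gives 3 winning moves.

3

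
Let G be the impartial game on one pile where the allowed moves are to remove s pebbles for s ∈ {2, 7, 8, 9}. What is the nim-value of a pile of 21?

1

Build the Grundy sequence with g(k) = mex{g(k−s) : s ∈ {2, 7, 8, 9}, s ≤ k}:
k:     0  1  2  3  4  5  6  7  8  9 10 11 12 13 14 15 16 17 18 19 20 21
g(k):  0  0  1  1  0  0  1  1  2  2  3  3  2  2  3  0  0  1  1  0  0  1
So g(21) = 1.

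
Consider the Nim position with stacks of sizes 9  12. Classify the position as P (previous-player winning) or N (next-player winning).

Compute the nim-sum pairwise:
9 XOR 12 = 5
The nim-sum is 5 ≠ 0, so this is an N-position: the player to move can win.

N-position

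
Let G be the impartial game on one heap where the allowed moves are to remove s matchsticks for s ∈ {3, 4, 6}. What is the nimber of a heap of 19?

0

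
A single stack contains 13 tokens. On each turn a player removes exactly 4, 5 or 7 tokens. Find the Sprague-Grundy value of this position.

0

Grundy values for subtraction set {4, 5, 7}:
k:     0  1  2  3  4  5  6  7  8  9 10 11 12 13
g(k):  0  0  0  0  1  1  1  1  2  2  2  0  0  0
So g(13) = 0.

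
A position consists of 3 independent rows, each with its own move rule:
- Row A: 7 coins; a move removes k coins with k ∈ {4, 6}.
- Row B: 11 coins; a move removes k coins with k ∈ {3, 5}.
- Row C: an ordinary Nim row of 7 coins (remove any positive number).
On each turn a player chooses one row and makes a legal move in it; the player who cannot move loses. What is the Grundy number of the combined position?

For row A, compute g(0), g(1), … with moves {4, 6}:
g(0) = mex{} = 0
g(1) = mex{} = 0
g(2) = mex{} = 0
g(3) = mex{} = 0
g(4) = mex{0} = 1
g(5) = mex{0} = 1
g(6) = mex{0} = 1
g(7) = mex{0} = 1
So g(7) = 1.
For row B, compute g(0), g(1), … with moves {3, 5}:
g(0) = mex{} = 0
g(1) = mex{} = 0
g(2) = mex{} = 0
g(3) = mex{0} = 1
g(4) = mex{0} = 1
g(5) = mex{0} = 1
g(6) = mex{0,1} = 2
g(7) = mex{0,1} = 2
g(8) = mex{1} = 0
g(9) = mex{1,2} = 0
g(10) = mex{1,2} = 0
g(11) = mex{0,2} = 1
So g(11) = 1.
Row C is a plain Nim row of size 7, so its Grundy value is 7.
The value of a disjunctive sum is the nim-sum of the parts.
Combined value = 1 XOR 1 XOR 7 = 7.

7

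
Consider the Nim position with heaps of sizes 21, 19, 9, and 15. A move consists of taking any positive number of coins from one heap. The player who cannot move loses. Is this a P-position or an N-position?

Bitwise XOR of the heap sizes:
  10101  (21)
  10011  (19)
  01001  (9)
  01111  (15)
  -----
  00000  (0)
The nim-sum is 0, so this is a P-position: the player to move is in a losing position under optimal play.

P-position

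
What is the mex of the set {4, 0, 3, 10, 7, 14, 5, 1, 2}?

6

The values 0, 1, 2, 3, 4, 5 are all present; 6 is the first non-negative integer missing from the set.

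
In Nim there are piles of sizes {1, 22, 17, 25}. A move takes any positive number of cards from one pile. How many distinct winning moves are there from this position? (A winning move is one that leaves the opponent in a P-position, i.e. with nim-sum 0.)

Write each in binary and XOR column by column:
  00001  (1)
  10110  (22)
  10001  (17)
  11001  (25)
  -----
  11111  (31)
The overall nim-sum is X = 31. A pile of size p has a winning move iff p XOR X < p (reduce it to p XOR X).
  1: 1 XOR 31 = 30 ≥ 1 — no move.
  22: 22 XOR 31 = 9 < 22 — winning move (to 9).
  17: 17 XOR 31 = 14 < 17 — winning move (to 14).
  25: 25 XOR 31 = 6 < 25 — winning move (to 6).
That gives 3 winning moves.

3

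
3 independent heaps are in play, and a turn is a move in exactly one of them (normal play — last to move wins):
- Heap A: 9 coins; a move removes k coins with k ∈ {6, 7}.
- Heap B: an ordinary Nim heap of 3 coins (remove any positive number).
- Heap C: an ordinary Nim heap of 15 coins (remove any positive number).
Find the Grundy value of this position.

13

Grundy values for heap A (subtraction set {6, 7}):
k:     0  1  2  3  4  5  6  7  8  9
g(k):  0  0  0  0  0  0  1  1  1  1
So g(9) = 1.
Heap B is a plain Nim heap of size 3, so its Grundy value is 3.
Heap C is a plain Nim heap of size 15, so its Grundy value is 15.
The value of a disjunctive sum is the nim-sum of the parts.
Combined value = 1 XOR 3 XOR 15 = 13.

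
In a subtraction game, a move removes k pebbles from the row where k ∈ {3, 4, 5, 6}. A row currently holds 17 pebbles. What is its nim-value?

Compute g(0), g(1), … for moves {3, 4, 5, 6}:
k:     0  1  2  3  4  5  6  7  8  9 10 11 12 13 14 15 16 17
g(k):  0  0  0  1  1  1  2  2  2  0  0  0  1  1  1  2  2  2
So g(17) = 2.

2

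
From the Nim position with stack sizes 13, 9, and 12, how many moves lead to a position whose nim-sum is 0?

Compute the nim-sum pairwise:
13 XOR 9 = 4
4 XOR 12 = 8
The overall nim-sum is X = 8. A stack of size p has a winning move iff p XOR X < p (reduce it to p XOR X).
  13: 13 XOR 8 = 5 < 13 — winning move (to 5).
  9: 9 XOR 8 = 1 < 9 — winning move (to 1).
  12: 12 XOR 8 = 4 < 12 — winning move (to 4).
That gives 3 winning moves.

3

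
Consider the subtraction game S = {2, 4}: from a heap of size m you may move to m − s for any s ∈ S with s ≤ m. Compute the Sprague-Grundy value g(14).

1

Build the Grundy sequence with g(k) = mex{g(k−s) : s ∈ {2, 4}, s ≤ k}:
g(0) = mex{} = 0
g(1) = mex{} = 0
g(2) = mex{0} = 1
g(3) = mex{0} = 1
g(4) = mex{0,1} = 2
g(5) = mex{0,1} = 2
g(6) = mex{1,2} = 0
g(7) = mex{1,2} = 0
g(8) = mex{0,2} = 1
g(9) = mex{0,2} = 1
g(10) = mex{0,1} = 2
g(11) = mex{0,1} = 2
g(12) = mex{1,2} = 0
g(13) = mex{1,2} = 0
g(14) = mex{0,2} = 1
So g(14) = 1.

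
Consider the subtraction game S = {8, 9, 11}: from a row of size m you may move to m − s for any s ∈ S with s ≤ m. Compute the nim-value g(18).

Compute g(0), g(1), … for moves {8, 9, 11}:
k:     0  1  2  3  4  5  6  7  8  9 10 11 12 13 14 15 16 17 18
g(k):  0  0  0  0  0  0  0  0  1  1  1  1  1  1  1  1  2  2  2
So g(18) = 2.

2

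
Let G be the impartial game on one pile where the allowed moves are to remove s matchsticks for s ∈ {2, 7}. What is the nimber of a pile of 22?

0

Build the Grundy sequence with g(k) = mex{g(k−s) : s ∈ {2, 7}, s ≤ k}:
k:     0  1  2  3  4  5  6  7  8  9 10 11 12 13 14 15 16 17 18 19 20 21 22
g(k):  0  0  1  1  0  0  1  1  2  0  0  1  1  0  0  1  1  2  0  0  1  1  0
So g(22) = 0.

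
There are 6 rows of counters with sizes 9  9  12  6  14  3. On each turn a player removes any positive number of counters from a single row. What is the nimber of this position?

7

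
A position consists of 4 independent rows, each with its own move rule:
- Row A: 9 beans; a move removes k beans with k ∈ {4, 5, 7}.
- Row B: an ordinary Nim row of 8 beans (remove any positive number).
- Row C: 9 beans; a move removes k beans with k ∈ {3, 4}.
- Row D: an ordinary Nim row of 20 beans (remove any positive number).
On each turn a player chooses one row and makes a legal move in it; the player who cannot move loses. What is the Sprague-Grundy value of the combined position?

30

For row A, compute g(0), g(1), … with moves {4, 5, 7}:
k:     0  1  2  3  4  5  6  7  8  9
g(k):  0  0  0  0  1  1  1  1  2  2
So g(9) = 2.
Row B is a plain Nim row of size 8, so its Grundy value is 8.
Build the Grundy sequence for row C with g(k) = mex{g(k−s) : s ∈ {3, 4}, s ≤ k}:
k:     0  1  2  3  4  5  6  7  8  9
g(k):  0  0  0  1  1  1  2  0  0  0
So g(9) = 0.
Row D is a plain Nim row of size 20, so its Grundy value is 20.
The value of a disjunctive sum is the nim-sum of the parts.
Combined value = 2 XOR 8 XOR 0 XOR 20 = 30.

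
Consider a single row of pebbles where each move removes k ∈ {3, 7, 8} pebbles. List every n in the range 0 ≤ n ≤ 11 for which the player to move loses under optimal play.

0, 1, 2, 6, 11

Compute g(0), g(1), … for moves {3, 7, 8}:
k:     0  1  2  3  4  5  6  7  8  9 10 11
g(k):  0  0  0  1  1  1  0  2  2  1  3  0
The P-positions (g = 0) in 0..11 are 0, 1, 2, 6, 11.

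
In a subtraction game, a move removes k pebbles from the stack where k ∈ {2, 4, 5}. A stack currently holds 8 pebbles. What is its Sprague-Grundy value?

0

Compute g(0), g(1), … for moves {2, 4, 5}:
g(0) = mex{} = 0
g(1) = mex{} = 0
g(2) = mex{0} = 1
g(3) = mex{0} = 1
g(4) = mex{0,1} = 2
g(5) = mex{0,1} = 2
g(6) = mex{0,1,2} = 3
g(7) = mex{1,2} = 0
g(8) = mex{1,2,3} = 0
So g(8) = 0.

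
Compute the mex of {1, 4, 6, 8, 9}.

0

0 is not in the set, so the mex is 0.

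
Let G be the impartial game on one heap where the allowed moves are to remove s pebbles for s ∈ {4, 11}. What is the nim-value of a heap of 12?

1

Compute g(0), g(1), … for moves {4, 11}:
k:     0  1  2  3  4  5  6  7  8  9 10 11 12
g(k):  0  0  0  0  1  1  1  1  0  0  0  2  1
So g(12) = 1.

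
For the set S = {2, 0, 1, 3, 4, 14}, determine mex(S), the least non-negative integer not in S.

The values 0, 1, 2, 3, 4 are all present; 5 is the first non-negative integer missing from the set.

5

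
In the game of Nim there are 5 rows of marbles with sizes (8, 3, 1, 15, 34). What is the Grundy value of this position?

Compute the nim-sum pairwise:
8 ⊕ 3 = 11
11 ⊕ 1 = 10
10 ⊕ 15 = 5
5 ⊕ 34 = 39

39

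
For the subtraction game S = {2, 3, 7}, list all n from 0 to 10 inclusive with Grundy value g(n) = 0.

0, 1, 5, 6, 10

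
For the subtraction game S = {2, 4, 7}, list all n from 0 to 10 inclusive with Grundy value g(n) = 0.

Compute g(0), g(1), … for moves {2, 4, 7}:
k:     0  1  2  3  4  5  6  7  8  9 10
g(k):  0  0  1  1  2  2  0  3  1  0  2
The P-positions (g = 0) in 0..10 are 0, 1, 6, 9.

0, 1, 6, 9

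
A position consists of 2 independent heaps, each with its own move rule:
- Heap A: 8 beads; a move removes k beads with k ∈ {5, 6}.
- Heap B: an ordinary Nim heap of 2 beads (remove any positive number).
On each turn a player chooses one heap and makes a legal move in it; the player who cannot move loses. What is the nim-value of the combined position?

Grundy values for heap A (subtraction set {5, 6}):
k:     0  1  2  3  4  5  6  7  8
g(k):  0  0  0  0  0  1  1  1  1
So g(8) = 1.
Heap B is a plain Nim heap of size 2, so its Grundy value is 2.
By the Sprague-Grundy theorem, the Grundy value of a sum of independent games is the XOR of the component values.
Combined value = 1 XOR 2 = 3.

3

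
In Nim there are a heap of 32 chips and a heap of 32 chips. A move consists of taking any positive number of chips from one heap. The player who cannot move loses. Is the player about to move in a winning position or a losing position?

Write each in binary and XOR column by column:
  100000  (32)
  100000  (32)
  ------
  000000  (0)
The nim-sum is 0, so this is a P-position: the player to move is in a losing position under optimal play.

Losing position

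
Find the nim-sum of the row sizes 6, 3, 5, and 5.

5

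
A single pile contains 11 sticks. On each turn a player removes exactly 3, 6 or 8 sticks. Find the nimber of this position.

0

Grundy values for subtraction set {3, 6, 8}:
g(0) = mex{} = 0
g(1) = mex{} = 0
g(2) = mex{} = 0
g(3) = mex{0} = 1
g(4) = mex{0} = 1
g(5) = mex{0} = 1
g(6) = mex{0,1} = 2
g(7) = mex{0,1} = 2
g(8) = mex{0,1} = 2
g(9) = mex{0,1,2} = 3
g(10) = mex{0,1,2} = 3
g(11) = mex{1,2} = 0
So g(11) = 0.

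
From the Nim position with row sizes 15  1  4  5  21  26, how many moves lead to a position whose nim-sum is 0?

Compute the nim-sum pairwise:
15 ^ 1 = 14
14 ^ 4 = 10
10 ^ 5 = 15
15 ^ 21 = 26
26 ^ 26 = 0
The nim-sum is already 0, so every move leaves a nonzero nim-sum — there are no winning moves.

0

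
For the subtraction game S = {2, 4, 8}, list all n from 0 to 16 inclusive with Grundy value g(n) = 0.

0, 1, 6, 7, 12, 13

Compute g(0), g(1), … for moves {2, 4, 8}:
k:     0  1  2  3  4  5  6  7  8  9 10 11 12 13 14 15 16
g(k):  0  0  1  1  2  2  0  0  1  1  2  2  0  0  1  1  2
The P-positions (g = 0) in 0..16 are 0, 1, 6, 7, 12, 13.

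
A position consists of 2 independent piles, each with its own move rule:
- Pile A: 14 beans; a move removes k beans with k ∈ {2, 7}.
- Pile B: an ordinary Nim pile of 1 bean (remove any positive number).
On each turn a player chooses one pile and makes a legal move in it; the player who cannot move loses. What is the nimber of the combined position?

1

Grundy values for pile A (subtraction set {2, 7}):
g(0) = mex{} = 0
g(1) = mex{} = 0
g(2) = mex{0} = 1
g(3) = mex{0} = 1
g(4) = mex{1} = 0
g(5) = mex{1} = 0
g(6) = mex{0} = 1
g(7) = mex{0} = 1
g(8) = mex{0,1} = 2
g(9) = mex{1} = 0
g(10) = mex{1,2} = 0
g(11) = mex{0} = 1
g(12) = mex{0} = 1
g(13) = mex{1} = 0
g(14) = mex{1} = 0
So g(14) = 0.
Pile B is a plain Nim pile of size 1, so its Grundy value is 1.
By the Sprague-Grundy theorem, the Grundy value of a sum of independent games is the XOR of the component values.
Combined value = 0 ⊕ 1 = 1.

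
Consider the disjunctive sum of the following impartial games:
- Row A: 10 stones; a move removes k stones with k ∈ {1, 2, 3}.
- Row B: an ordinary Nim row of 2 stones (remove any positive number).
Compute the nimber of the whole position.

Build the Grundy sequence for row A with g(k) = mex{g(k−s) : s ∈ {1, 2, 3}, s ≤ k}:
g(0) = mex{} = 0
g(1) = mex{0} = 1
g(2) = mex{0,1} = 2
g(3) = mex{0,1,2} = 3
g(4) = mex{1,2,3} = 0
g(5) = mex{0,2,3} = 1
g(6) = mex{0,1,3} = 2
g(7) = mex{0,1,2} = 3
g(8) = mex{1,2,3} = 0
g(9) = mex{0,2,3} = 1
g(10) = mex{0,1,3} = 2
So g(10) = 2.
Row B is a plain Nim row of size 2, so its Grundy value is 2.
By the Sprague-Grundy theorem, the Grundy value of a sum of independent games is the XOR of the component values.
Combined value = 2 XOR 2 = 0.

0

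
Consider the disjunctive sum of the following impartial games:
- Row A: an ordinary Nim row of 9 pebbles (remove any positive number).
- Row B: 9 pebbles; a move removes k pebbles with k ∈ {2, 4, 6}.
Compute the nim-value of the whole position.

9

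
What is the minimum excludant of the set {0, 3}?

0 is in the set but 1 is not, so the mex is 1.

1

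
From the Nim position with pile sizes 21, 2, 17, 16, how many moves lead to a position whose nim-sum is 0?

3

Write each in binary and XOR column by column:
  10101  (21)
  00010  (2)
  10001  (17)
  10000  (16)
  -----
  10110  (22)
The overall nim-sum is X = 22. A pile of size p has a winning move iff p XOR X < p (reduce it to p XOR X).
  21: 21 XOR 22 = 3 < 21 — winning move (to 3).
  2: 2 XOR 22 = 20 ≥ 2 — no move.
  17: 17 XOR 22 = 7 < 17 — winning move (to 7).
  16: 16 XOR 22 = 6 < 16 — winning move (to 6).
That gives 3 winning moves.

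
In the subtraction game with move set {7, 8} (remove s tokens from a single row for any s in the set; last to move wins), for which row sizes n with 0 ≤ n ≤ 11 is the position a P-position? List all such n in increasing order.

Compute g(0), g(1), … for moves {7, 8}:
g(0) = mex{} = 0
g(1) = mex{} = 0
g(2) = mex{} = 0
g(3) = mex{} = 0
g(4) = mex{} = 0
g(5) = mex{} = 0
g(6) = mex{} = 0
g(7) = mex{0} = 1
g(8) = mex{0} = 1
g(9) = mex{0} = 1
g(10) = mex{0} = 1
g(11) = mex{0} = 1
The P-positions (g = 0) in 0..11 are 0, 1, 2, 3, 4, 5, 6.

0, 1, 2, 3, 4, 5, 6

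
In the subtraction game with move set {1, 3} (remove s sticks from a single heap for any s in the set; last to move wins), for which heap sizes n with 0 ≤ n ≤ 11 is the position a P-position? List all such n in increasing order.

0, 2, 4, 6, 8, 10

Grundy values for subtraction set {1, 3}:
k:     0  1  2  3  4  5  6  7  8  9 10 11
g(k):  0  1  0  1  0  1  0  1  0  1  0  1
The P-positions (g = 0) in 0..11 are 0, 2, 4, 6, 8, 10.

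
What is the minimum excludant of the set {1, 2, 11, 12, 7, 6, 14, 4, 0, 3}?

5

The values 0, 1, 2, 3, 4 are all present; 5 is the first non-negative integer missing from the set.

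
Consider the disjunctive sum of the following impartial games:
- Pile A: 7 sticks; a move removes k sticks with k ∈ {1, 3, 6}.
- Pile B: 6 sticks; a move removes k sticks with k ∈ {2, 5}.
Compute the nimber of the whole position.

2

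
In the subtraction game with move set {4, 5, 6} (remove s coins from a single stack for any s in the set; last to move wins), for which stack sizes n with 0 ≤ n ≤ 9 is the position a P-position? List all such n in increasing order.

0, 1, 2, 3

Build the Grundy sequence with g(k) = mex{g(k−s) : s ∈ {4, 5, 6}, s ≤ k}:
g(0) = mex{} = 0
g(1) = mex{} = 0
g(2) = mex{} = 0
g(3) = mex{} = 0
g(4) = mex{0} = 1
g(5) = mex{0} = 1
g(6) = mex{0} = 1
g(7) = mex{0} = 1
g(8) = mex{0,1} = 2
g(9) = mex{0,1} = 2
The P-positions (g = 0) in 0..9 are 0, 1, 2, 3.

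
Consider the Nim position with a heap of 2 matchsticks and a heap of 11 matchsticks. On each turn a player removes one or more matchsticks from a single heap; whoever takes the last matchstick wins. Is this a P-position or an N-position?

Nim-sum: 2 ⊕ 11 = 9.
The nim-sum is 9 ≠ 0, so this is an N-position: the player to move can win.

N-position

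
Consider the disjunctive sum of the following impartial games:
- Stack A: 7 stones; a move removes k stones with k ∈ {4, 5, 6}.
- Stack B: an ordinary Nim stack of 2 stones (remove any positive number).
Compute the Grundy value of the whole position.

For stack A, compute g(0), g(1), … with moves {4, 5, 6}:
g(0) = mex{} = 0
g(1) = mex{} = 0
g(2) = mex{} = 0
g(3) = mex{} = 0
g(4) = mex{0} = 1
g(5) = mex{0} = 1
g(6) = mex{0} = 1
g(7) = mex{0} = 1
So g(7) = 1.
Stack B is a plain Nim stack of size 2, so its Grundy value is 2.
By the Sprague-Grundy theorem, the Grundy value of a sum of independent games is the XOR of the component values.
Combined value = 1 ⊕ 2 = 3.

3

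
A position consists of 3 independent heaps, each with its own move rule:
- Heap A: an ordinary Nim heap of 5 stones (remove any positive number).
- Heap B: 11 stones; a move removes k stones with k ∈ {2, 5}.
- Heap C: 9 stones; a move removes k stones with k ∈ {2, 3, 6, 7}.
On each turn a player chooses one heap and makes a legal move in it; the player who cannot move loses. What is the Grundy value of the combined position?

Heap A is a plain Nim heap of size 5, so its Grundy value is 5.
For heap B, compute g(0), g(1), … with moves {2, 5}:
k:     0  1  2  3  4  5  6  7  8  9 10 11
g(k):  0  0  1  1  0  2  1  0  0  1  1  0
So g(11) = 0.
Grundy values for heap C (subtraction set {2, 3, 6, 7}):
k:     0  1  2  3  4  5  6  7  8  9
g(k):  0  0  1  1  2  0  3  1  2  0
So g(9) = 0.
By the Sprague-Grundy theorem, the Grundy value of a sum of independent games is the XOR of the component values.
Combined value = 5 ⊕ 0 ⊕ 0 = 5.

5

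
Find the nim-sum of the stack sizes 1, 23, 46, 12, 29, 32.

Compute the nim-sum pairwise:
1 XOR 23 = 22
22 XOR 46 = 56
56 XOR 12 = 52
52 XOR 29 = 41
41 XOR 32 = 9

9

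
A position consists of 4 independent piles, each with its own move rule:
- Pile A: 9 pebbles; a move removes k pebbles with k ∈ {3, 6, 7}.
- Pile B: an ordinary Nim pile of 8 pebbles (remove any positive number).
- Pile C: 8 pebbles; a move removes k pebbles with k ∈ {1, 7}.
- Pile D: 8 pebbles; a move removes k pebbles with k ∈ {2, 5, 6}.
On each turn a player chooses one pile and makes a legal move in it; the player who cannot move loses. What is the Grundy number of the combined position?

Grundy values for pile A (subtraction set {3, 6, 7}):
g(0) = mex{} = 0
g(1) = mex{} = 0
g(2) = mex{} = 0
g(3) = mex{0} = 1
g(4) = mex{0} = 1
g(5) = mex{0} = 1
g(6) = mex{0,1} = 2
g(7) = mex{0,1} = 2
g(8) = mex{0,1} = 2
g(9) = mex{0,1,2} = 3
So g(9) = 3.
Pile B is a plain Nim pile of size 8, so its Grundy value is 8.
For pile C, compute g(0), g(1), … with moves {1, 7}:
g(0) = mex{} = 0
g(1) = mex{0} = 1
g(2) = mex{1} = 0
g(3) = mex{0} = 1
g(4) = mex{1} = 0
g(5) = mex{0} = 1
g(6) = mex{1} = 0
g(7) = mex{0} = 1
g(8) = mex{1} = 0
So g(8) = 0.
For pile D, compute g(0), g(1), … with moves {2, 5, 6}:
g(0) = mex{} = 0
g(1) = mex{} = 0
g(2) = mex{0} = 1
g(3) = mex{0} = 1
g(4) = mex{1} = 0
g(5) = mex{0,1} = 2
g(6) = mex{0} = 1
g(7) = mex{0,1,2} = 3
g(8) = mex{1} = 0
So g(8) = 0.
By the Sprague-Grundy theorem, the Grundy value of a sum of independent games is the XOR of the component values.
Combined value = 3 ⊕ 8 ⊕ 0 ⊕ 0 = 11.

11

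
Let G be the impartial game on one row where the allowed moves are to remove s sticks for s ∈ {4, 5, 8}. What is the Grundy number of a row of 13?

0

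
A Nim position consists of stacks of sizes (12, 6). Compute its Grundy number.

Nim-sum: 12 ^ 6 = 10.

10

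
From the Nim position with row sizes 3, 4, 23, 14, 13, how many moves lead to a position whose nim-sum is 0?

In binary:
  00011  (3)
  00100  (4)
  10111  (23)
  01110  (14)
  01101  (13)
  -----
  10011  (19)
The overall nim-sum is X = 19. A row of size p has a winning move iff p XOR X < p (reduce it to p XOR X).
  3: 3 XOR 19 = 16 ≥ 3 — no move.
  4: 4 XOR 19 = 23 ≥ 4 — no move.
  23: 23 XOR 19 = 4 < 23 — winning move (to 4).
  14: 14 XOR 19 = 29 ≥ 14 — no move.
  13: 13 XOR 19 = 30 ≥ 13 — no move.
That gives 1 winning move.

1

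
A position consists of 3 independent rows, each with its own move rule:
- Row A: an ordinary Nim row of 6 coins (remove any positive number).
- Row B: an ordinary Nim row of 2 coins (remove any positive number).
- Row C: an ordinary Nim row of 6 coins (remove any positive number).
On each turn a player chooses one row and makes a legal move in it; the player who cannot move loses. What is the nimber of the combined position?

Row A is a plain Nim row of size 6, so its Grundy value is 6.
Row B is a plain Nim row of size 2, so its Grundy value is 2.
Row C is a plain Nim row of size 6, so its Grundy value is 6.
By the Sprague-Grundy theorem, the Grundy value of a sum of independent games is the XOR of the component values.
Combined value = 6 ⊕ 2 ⊕ 6 = 2.

2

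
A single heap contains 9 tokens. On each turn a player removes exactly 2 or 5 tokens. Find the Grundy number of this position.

1

Build the Grundy sequence with g(k) = mex{g(k−s) : s ∈ {2, 5}, s ≤ k}:
g(0) = mex{} = 0
g(1) = mex{} = 0
g(2) = mex{0} = 1
g(3) = mex{0} = 1
g(4) = mex{1} = 0
g(5) = mex{0,1} = 2
g(6) = mex{0} = 1
g(7) = mex{1,2} = 0
g(8) = mex{1} = 0
g(9) = mex{0} = 1
So g(9) = 1.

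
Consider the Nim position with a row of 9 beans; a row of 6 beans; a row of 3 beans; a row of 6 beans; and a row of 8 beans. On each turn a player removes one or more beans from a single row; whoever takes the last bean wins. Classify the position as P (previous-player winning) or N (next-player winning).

N-position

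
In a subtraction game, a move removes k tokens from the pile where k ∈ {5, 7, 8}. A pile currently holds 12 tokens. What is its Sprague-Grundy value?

2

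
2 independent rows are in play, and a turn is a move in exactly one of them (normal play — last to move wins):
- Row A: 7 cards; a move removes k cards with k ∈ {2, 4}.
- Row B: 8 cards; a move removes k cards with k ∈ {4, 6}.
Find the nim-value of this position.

Build the Grundy sequence for row A with g(k) = mex{g(k−s) : s ∈ {2, 4}, s ≤ k}:
g(0) = mex{} = 0
g(1) = mex{} = 0
g(2) = mex{0} = 1
g(3) = mex{0} = 1
g(4) = mex{0,1} = 2
g(5) = mex{0,1} = 2
g(6) = mex{1,2} = 0
g(7) = mex{1,2} = 0
So g(7) = 0.
Build the Grundy sequence for row B with g(k) = mex{g(k−s) : s ∈ {4, 6}, s ≤ k}:
g(0) = mex{} = 0
g(1) = mex{} = 0
g(2) = mex{} = 0
g(3) = mex{} = 0
g(4) = mex{0} = 1
g(5) = mex{0} = 1
g(6) = mex{0} = 1
g(7) = mex{0} = 1
g(8) = mex{0,1} = 2
So g(8) = 2.
The value of a disjunctive sum is the nim-sum of the parts.
Combined value = 0 ⊕ 2 = 2.

2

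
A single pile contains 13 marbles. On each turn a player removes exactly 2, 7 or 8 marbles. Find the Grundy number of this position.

2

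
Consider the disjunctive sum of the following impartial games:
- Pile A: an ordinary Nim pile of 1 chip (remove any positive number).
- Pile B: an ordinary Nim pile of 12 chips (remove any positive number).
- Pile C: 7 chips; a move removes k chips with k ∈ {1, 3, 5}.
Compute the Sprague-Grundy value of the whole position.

Pile A is a plain Nim pile of size 1, so its Grundy value is 1.
Pile B is a plain Nim pile of size 12, so its Grundy value is 12.
Grundy values for pile C (subtraction set {1, 3, 5}):
g(0) = mex{} = 0
g(1) = mex{0} = 1
g(2) = mex{1} = 0
g(3) = mex{0} = 1
g(4) = mex{1} = 0
g(5) = mex{0} = 1
g(6) = mex{1} = 0
g(7) = mex{0} = 1
So g(7) = 1.
The value of a disjunctive sum is the nim-sum of the parts.
Combined value = 1 XOR 12 XOR 1 = 12.

12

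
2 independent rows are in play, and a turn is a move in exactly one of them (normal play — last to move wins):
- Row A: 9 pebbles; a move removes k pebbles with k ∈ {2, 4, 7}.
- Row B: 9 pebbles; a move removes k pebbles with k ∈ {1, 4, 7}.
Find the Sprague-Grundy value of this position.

Build the Grundy sequence for row A with g(k) = mex{g(k−s) : s ∈ {2, 4, 7}, s ≤ k}:
g(0) = mex{} = 0
g(1) = mex{} = 0
g(2) = mex{0} = 1
g(3) = mex{0} = 1
g(4) = mex{0,1} = 2
g(5) = mex{0,1} = 2
g(6) = mex{1,2} = 0
g(7) = mex{0,1,2} = 3
g(8) = mex{0,2} = 1
g(9) = mex{1,2,3} = 0
So g(9) = 0.
Grundy values for row B (subtraction set {1, 4, 7}):
g(0) = mex{} = 0
g(1) = mex{0} = 1
g(2) = mex{1} = 0
g(3) = mex{0} = 1
g(4) = mex{0,1} = 2
g(5) = mex{1,2} = 0
g(6) = mex{0} = 1
g(7) = mex{0,1} = 2
g(8) = mex{1,2} = 0
g(9) = mex{0} = 1
So g(9) = 1.
By the Sprague-Grundy theorem, the Grundy value of a sum of independent games is the XOR of the component values.
Combined value = 0 ⊕ 1 = 1.

1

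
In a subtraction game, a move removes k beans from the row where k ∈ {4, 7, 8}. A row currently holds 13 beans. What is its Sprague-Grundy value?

0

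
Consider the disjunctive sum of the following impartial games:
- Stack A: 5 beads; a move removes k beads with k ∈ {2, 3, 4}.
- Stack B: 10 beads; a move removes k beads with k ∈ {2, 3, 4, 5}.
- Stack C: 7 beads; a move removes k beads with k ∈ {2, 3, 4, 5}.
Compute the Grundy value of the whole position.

Grundy values for stack A (subtraction set {2, 3, 4}):
k:     0  1  2  3  4  5
g(k):  0  0  1  1  2  2
So g(5) = 2.
Grundy values for stack B (subtraction set {2, 3, 4, 5}):
k:     0  1  2  3  4  5  6  7  8  9 10
g(k):  0  0  1  1  2  2  3  0  0  1  1
So g(10) = 1.
For stack C, compute g(0), g(1), … with moves {2, 3, 4, 5}:
g(0) = mex{} = 0
g(1) = mex{} = 0
g(2) = mex{0} = 1
g(3) = mex{0} = 1
g(4) = mex{0,1} = 2
g(5) = mex{0,1} = 2
g(6) = mex{0,1,2} = 3
g(7) = mex{1,2} = 0
So g(7) = 0.
The value of a disjunctive sum is the nim-sum of the parts.
Combined value = 2 XOR 1 XOR 0 = 3.

3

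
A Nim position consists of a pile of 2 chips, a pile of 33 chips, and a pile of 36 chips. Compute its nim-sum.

Write each in binary and XOR column by column:
  000010  (2)
  100001  (33)
  100100  (36)
  ------
  000111  (7)

7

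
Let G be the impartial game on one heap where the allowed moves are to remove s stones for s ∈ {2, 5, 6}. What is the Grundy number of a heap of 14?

1

Compute g(0), g(1), … for moves {2, 5, 6}:
k:     0  1  2  3  4  5  6  7  8  9 10 11 12 13 14
g(k):  0  0  1  1  0  2  1  3  0  2  1  0  0  1  1
So g(14) = 1.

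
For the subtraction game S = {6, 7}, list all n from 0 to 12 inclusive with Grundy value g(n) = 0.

0, 1, 2, 3, 4, 5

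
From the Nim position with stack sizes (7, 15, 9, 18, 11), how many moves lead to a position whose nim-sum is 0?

In binary:
  00111  (7)
  01111  (15)
  01001  (9)
  10010  (18)
  01011  (11)
  -----
  11000  (24)
The overall nim-sum is X = 24. A stack of size p has a winning move iff p XOR X < p (reduce it to p XOR X).
  7: 7 XOR 24 = 31 ≥ 7 — no move.
  15: 15 XOR 24 = 23 ≥ 15 — no move.
  9: 9 XOR 24 = 17 ≥ 9 — no move.
  18: 18 XOR 24 = 10 < 18 — winning move (to 10).
  11: 11 XOR 24 = 19 ≥ 11 — no move.
That gives 1 winning move.

1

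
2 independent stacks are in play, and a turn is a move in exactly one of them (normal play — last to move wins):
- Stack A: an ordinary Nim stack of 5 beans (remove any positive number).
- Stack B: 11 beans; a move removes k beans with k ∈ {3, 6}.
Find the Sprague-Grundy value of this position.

5

Stack A is a plain Nim stack of size 5, so its Grundy value is 5.
Build the Grundy sequence for stack B with g(k) = mex{g(k−s) : s ∈ {3, 6}, s ≤ k}:
g(0) = mex{} = 0
g(1) = mex{} = 0
g(2) = mex{} = 0
g(3) = mex{0} = 1
g(4) = mex{0} = 1
g(5) = mex{0} = 1
g(6) = mex{0,1} = 2
g(7) = mex{0,1} = 2
g(8) = mex{0,1} = 2
g(9) = mex{1,2} = 0
g(10) = mex{1,2} = 0
g(11) = mex{1,2} = 0
So g(11) = 0.
The value of a disjunctive sum is the nim-sum of the parts.
Combined value = 5 XOR 0 = 5.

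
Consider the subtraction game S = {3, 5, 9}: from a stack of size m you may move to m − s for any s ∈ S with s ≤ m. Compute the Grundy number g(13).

Build the Grundy sequence with g(k) = mex{g(k−s) : s ∈ {3, 5, 9}, s ≤ k}:
g(0) = mex{} = 0
g(1) = mex{} = 0
g(2) = mex{} = 0
g(3) = mex{0} = 1
g(4) = mex{0} = 1
g(5) = mex{0} = 1
g(6) = mex{0,1} = 2
g(7) = mex{0,1} = 2
g(8) = mex{1} = 0
g(9) = mex{0,1,2} = 3
g(10) = mex{0,1,2} = 3
g(11) = mex{0,2} = 1
g(12) = mex{1,2,3} = 0
g(13) = mex{0,1,3} = 2
So g(13) = 2.

2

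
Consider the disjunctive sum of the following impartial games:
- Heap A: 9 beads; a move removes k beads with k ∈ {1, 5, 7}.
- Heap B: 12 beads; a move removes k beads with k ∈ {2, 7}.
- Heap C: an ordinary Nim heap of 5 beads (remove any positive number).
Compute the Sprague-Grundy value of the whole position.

5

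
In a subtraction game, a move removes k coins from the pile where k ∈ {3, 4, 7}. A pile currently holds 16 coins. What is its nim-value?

2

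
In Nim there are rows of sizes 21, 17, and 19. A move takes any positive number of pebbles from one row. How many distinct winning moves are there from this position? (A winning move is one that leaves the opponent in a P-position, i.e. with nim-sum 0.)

3

Bitwise XOR of the heap sizes:
  10101  (21)
  10001  (17)
  10011  (19)
  -----
  10111  (23)
The overall nim-sum is X = 23. A row of size p has a winning move iff p XOR X < p (reduce it to p XOR X).
  21: 21 XOR 23 = 2 < 21 — winning move (to 2).
  17: 17 XOR 23 = 6 < 17 — winning move (to 6).
  19: 19 XOR 23 = 4 < 19 — winning move (to 4).
That gives 3 winning moves.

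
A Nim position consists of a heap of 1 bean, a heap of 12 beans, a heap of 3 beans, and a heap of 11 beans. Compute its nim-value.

In binary:
  0001  (1)
  1100  (12)
  0011  (3)
  1011  (11)
  ----
  0101  (5)

5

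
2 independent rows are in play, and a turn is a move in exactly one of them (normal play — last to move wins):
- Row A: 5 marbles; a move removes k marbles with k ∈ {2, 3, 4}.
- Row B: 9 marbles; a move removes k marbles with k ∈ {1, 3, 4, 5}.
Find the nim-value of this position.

Build the Grundy sequence for row A with g(k) = mex{g(k−s) : s ∈ {2, 3, 4}, s ≤ k}:
k:     0  1  2  3  4  5
g(k):  0  0  1  1  2  2
So g(5) = 2.
Grundy values for row B (subtraction set {1, 3, 4, 5}):
k:     0  1  2  3  4  5  6  7  8  9
g(k):  0  1  0  1  2  3  2  3  0  1
So g(9) = 1.
The value of a disjunctive sum is the nim-sum of the parts.
Combined value = 2 XOR 1 = 3.

3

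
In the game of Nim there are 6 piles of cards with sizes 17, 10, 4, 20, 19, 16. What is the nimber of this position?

8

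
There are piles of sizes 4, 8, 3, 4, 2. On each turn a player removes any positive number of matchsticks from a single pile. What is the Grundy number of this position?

9

Bitwise XOR of the heap sizes:
  0100  (4)
  1000  (8)
  0011  (3)
  0100  (4)
  0010  (2)
  ----
  1001  (9)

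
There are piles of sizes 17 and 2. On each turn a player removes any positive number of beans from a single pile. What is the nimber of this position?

19

Nim-sum: 17 ^ 2 = 19.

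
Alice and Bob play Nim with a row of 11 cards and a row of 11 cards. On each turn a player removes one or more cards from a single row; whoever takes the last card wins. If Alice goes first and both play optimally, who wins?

Bob wins

Compute the nim-sum pairwise:
11 ^ 11 = 0
The nim-sum is 0, so this is a P-position: the player to move is in a losing position under optimal play; Alice is about to move from it and so loses — Bob wins.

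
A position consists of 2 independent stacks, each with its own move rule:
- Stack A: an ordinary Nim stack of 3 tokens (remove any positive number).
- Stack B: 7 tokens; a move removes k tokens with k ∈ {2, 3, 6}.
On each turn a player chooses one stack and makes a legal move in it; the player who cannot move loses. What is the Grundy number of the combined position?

2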